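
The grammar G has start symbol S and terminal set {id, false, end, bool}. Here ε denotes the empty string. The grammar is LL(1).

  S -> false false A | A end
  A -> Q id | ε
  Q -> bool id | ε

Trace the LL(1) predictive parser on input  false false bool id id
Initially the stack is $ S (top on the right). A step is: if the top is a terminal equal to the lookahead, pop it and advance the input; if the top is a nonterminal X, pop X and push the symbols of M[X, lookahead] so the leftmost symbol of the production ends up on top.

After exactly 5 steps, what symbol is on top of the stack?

step 1: stack=$ S  input=false false bool id id $  — expand S -> false false A
step 2: stack=$ A false false  input=false false bool id id $  — match false
step 3: stack=$ A false  input=false bool id id $  — match false
step 4: stack=$ A  input=bool id id $  — expand A -> Q id
step 5: stack=$ id Q  input=bool id id $  — expand Q -> bool id
Stack after step 5: $ id id bool (top = bool).

bool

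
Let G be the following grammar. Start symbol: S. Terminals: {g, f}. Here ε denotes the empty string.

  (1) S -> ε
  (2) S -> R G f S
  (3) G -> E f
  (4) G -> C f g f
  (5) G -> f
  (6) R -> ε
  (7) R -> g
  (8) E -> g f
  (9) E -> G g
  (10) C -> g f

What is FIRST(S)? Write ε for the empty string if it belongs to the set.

{ε, f, g}

FIRST(R): from R->ε we get {ε}; from R->g we get {g}. So FIRST(R) = {ε, g}.
FIRST(C): from C->g f we get {g}. So FIRST(C) = {g}.
FIRST(S): from S->ε we get {ε}; from S->R G f S we get {f, g}. So FIRST(S) = {ε, f, g}.
FIRST(G): from G->E f we get {f, g}; from G->C f g f we get {g}; from G->f we get {f}. So FIRST(G) = {f, g}.
FIRST(E): from E->g f we get {g}; from E->G g we get {f, g}. So FIRST(E) = {f, g}.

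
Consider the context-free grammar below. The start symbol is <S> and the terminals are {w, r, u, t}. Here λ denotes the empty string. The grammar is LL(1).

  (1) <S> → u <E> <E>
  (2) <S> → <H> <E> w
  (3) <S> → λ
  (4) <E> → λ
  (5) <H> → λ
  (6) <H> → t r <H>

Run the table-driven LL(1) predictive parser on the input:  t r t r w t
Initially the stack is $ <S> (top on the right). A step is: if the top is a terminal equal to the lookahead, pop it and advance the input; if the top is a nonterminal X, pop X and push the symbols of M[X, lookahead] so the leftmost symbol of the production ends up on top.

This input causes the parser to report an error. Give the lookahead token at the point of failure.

t

      Stack            Input          Action
   1  $ <S>            t r t r w t $  expand <S> → <H> <E> w
   2  $ w <E> <H>      t r t r w t $  expand <H> → t r <H>
   3  $ w <E> <H> r t  t r t r w t $  match t
   4  $ w <E> <H> r    r t r w t $    match r
   5  $ w <E> <H>      t r w t $      expand <H> → t r <H>
   6  $ w <E> <H> r t  t r w t $      match t
   7  $ w <E> <H> r    r w t $        match r
   8  $ w <E> <H>      w t $          expand <H> → λ
   9  $ w <E>          w t $          expand <E> → λ
  10  $ w              w t $          match w
  11  $                t $            error: stack empty but input remains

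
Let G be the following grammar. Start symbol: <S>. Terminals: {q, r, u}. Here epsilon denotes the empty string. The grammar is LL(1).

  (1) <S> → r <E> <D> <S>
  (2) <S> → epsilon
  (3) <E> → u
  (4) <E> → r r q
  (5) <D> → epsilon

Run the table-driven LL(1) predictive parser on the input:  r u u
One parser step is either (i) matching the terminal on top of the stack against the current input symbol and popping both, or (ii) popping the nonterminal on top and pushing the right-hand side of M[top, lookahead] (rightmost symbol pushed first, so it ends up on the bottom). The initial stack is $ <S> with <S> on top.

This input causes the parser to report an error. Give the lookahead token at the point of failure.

step 1: stack=$ <S>  input=r u u $  — expand <S> → r <E> <D> <S>
step 2: stack=$ <S> <D> <E> r  input=r u u $  — match r
step 3: stack=$ <S> <D> <E>  input=u u $  — expand <E> → u
step 4: stack=$ <S> <D> u  input=u u $  — match u
step 5: stack=$ <S> <D>  input=u $  — error: M[<D>, u] is empty

u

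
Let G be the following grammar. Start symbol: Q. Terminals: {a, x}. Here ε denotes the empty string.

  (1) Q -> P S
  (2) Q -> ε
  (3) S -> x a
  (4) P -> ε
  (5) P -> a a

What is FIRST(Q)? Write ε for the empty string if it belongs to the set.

FIRST(S): from S->x a we get {x}. So FIRST(S) = {x}.
FIRST(P): from P->ε we get {ε}; from P->a a we get {a}. So FIRST(P) = {ε, a}.
FIRST(Q): from Q->P S we get {a, x}; from Q->ε we get {ε}. So FIRST(Q) = {ε, a, x}.

{ε, a, x}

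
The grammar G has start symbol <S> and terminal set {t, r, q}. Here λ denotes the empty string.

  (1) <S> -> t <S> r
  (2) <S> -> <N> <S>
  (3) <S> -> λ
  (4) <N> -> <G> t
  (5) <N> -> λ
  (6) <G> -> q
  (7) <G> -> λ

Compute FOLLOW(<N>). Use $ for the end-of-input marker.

{$, q, r, t}

FIRST(<G>) = {λ, q}
FIRST(<N>) = {λ, q, t}  (via <G> t)
FIRST(<S>) = {λ, q, t}  (via <N> <S>)
FOLLOW(<S>) includes $ since <S> is the start symbol.
FOLLOW(<S>): in <S>->t <S> r, <S> is followed by r with FIRST {r}; in <S>-><N> <S>, the suffix after <S> is empty (adds nothing new). Thus FOLLOW(<S>) = {$, r}.
FOLLOW(<N>): in <S>-><N> <S>, <N> is followed by <S> with FIRST {λ, q, t}; in <S>-><N> <S>, the suffix after <N> is nullable, so FOLLOW(<N>) ⊇ FOLLOW(<S>) = {$, r}. Thus FOLLOW(<N>) = {$, q, r, t}.
FOLLOW(<G>): in <N>-><G> t, <G> is followed by t with FIRST {t}. Thus FOLLOW(<G>) = {t}.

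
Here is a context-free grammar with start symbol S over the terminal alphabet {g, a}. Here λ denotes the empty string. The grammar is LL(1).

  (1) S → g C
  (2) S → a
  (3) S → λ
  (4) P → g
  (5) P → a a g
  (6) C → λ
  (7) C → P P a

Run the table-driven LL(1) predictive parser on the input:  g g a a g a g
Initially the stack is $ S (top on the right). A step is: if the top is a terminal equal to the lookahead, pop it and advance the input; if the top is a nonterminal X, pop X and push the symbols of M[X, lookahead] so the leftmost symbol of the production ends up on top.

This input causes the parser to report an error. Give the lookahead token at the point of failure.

g

step 1: stack=$ S  input=g g a a g a g $  — expand S → g C
step 2: stack=$ C g  input=g g a a g a g $  — match g
step 3: stack=$ C  input=g a a g a g $  — expand C → P P a
step 4: stack=$ a P P  input=g a a g a g $  — expand P → g
step 5: stack=$ a P g  input=g a a g a g $  — match g
step 6: stack=$ a P  input=a a g a g $  — expand P → a a g
step 7: stack=$ a g a a  input=a a g a g $  — match a
step 8: stack=$ a g a  input=a g a g $  — match a
step 9: stack=$ a g  input=g a g $  — match g
step 10: stack=$ a  input=a g $  — match a
step 11: stack=$  input=g $  — error: stack empty but input remains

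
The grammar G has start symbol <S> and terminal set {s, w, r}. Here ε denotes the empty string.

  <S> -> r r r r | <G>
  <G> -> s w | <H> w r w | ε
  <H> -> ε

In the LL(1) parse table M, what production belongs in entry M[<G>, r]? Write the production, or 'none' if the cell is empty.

none

FIRST(<H>) = {ε}
FIRST(<G>) = {ε, s, w}  (via <H> w r w)
FIRST(<S>) = {ε, r, s, w}  (via <G>)
FOLLOW(<S>) includes $ since <S> is the start symbol.
FOLLOW(<S>): <S> appears on no right-hand side. Thus FOLLOW(<S>) = {$}.
FOLLOW(<G>): in <S>-><G>, the suffix after <G> is empty, so FOLLOW(<G>) ⊇ FOLLOW(<S>) = {$}. Thus FOLLOW(<G>) = {$}.
For <G> -> s w: FIRST(s w) = {s}, so it goes in M[<G>, t] for t ∈ {s}.
For <G> -> <H> w r w: FIRST(<H> w r w) = {w}, so it goes in M[<G>, t] for t ∈ {w}.
For <G> -> ε: FIRST(ε) = {ε}, so it goes in M[<G>, t] for t ∈ {}; since ε ∈ FIRST, also for every t ∈ FOLLOW(<G>) = {$}.
None of these place a production in M[<G>, r].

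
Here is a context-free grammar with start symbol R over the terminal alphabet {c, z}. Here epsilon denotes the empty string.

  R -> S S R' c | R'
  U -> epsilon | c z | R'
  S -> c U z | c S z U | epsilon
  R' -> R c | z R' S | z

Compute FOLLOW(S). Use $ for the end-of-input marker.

{$, c, z}

FIRST(S): from S->c U z we get {c}; from S->c S z U we get {c}; from S->epsilon we get {epsilon}. So FIRST(S) = {epsilon, c}.
FIRST(R): from R->S S R' c we get {c, z}; from R->R' we get {c, z}. So FIRST(R) = {c, z}.
FIRST(R'): from R'->R c we get {c, z}; from R'->z R' S we get {z}; from R'->z we get {z}. So FIRST(R') = {c, z}.
FIRST(U): from U->epsilon we get {epsilon}; from U->c z we get {c}; from U->R' we get {c, z}. So FIRST(U) = {epsilon, c, z}.
FOLLOW(R) includes $ since R is the start symbol.
FOLLOW(R): in R'->R c, R is followed by c with FIRST {c}. Thus FOLLOW(R) = {$, c}.
FOLLOW(U): in S->c U z, U is followed by z with FIRST {z}; in S->c S z U, the suffix after U is empty, so FOLLOW(U) ⊇ FOLLOW(S) = {$, c, z}. Thus FOLLOW(U) = {$, c, z}.
FOLLOW(R'): in R->S S R' c, R' is followed by c with FIRST {c}; in R->R', the suffix after R' is empty, so FOLLOW(R') ⊇ FOLLOW(R) = {$, c}; in U->R', the suffix after R' is empty, so FOLLOW(R') ⊇ FOLLOW(U) = {$, c, z}; in R'->z R' S, R' is followed by S with FIRST {epsilon, c}; in R'->z R' S, the suffix after R' is nullable (adds nothing new). Thus FOLLOW(R') = {$, c, z}.
FOLLOW(S): in R->S S R' c (occurrence 1), S is followed by S R' c with FIRST {c, z}; in R->S S R' c (occurrence 2), S is followed by R' c with FIRST {c, z}; in S->c S z U, S is followed by z U with FIRST {z}; in R'->z R' S, the suffix after S is empty, so FOLLOW(S) ⊇ FOLLOW(R') = {$, c, z}. Thus FOLLOW(S) = {$, c, z}.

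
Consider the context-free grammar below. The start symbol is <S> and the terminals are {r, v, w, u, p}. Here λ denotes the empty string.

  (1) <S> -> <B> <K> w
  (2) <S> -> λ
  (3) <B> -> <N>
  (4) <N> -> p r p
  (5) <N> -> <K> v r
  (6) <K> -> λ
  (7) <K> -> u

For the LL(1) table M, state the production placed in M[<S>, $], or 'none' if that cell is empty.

<S> -> λ

FIRST(<K>): from <K>->λ we get {λ}; from <K>->u we get {u}. So FIRST(<K>) = {λ, u}.
FIRST(<N>): from <N>->p r p we get {p}; from <N>-><K> v r we get {u, v}. So FIRST(<N>) = {p, u, v}.
FIRST(<B>): from <B>-><N> we get {p, u, v}. So FIRST(<B>) = {p, u, v}.
FIRST(<S>): from <S>-><B> <K> w we get {p, u, v}; from <S>->λ we get {λ}. So FIRST(<S>) = {λ, p, u, v}.
FOLLOW(<S>) includes $ since <S> is the start symbol.
FOLLOW(<S>): <S> appears on no right-hand side. Thus FOLLOW(<S>) = {$}.
For <S> -> <B> <K> w: FIRST(<B> <K> w) = {p, u, v}, so it goes in M[<S>, t] for t ∈ {p, u, v}.
For <S> -> λ: FIRST(λ) = {λ}, so it goes in M[<S>, t] for t ∈ {}; since λ ∈ FIRST, also for every t ∈ FOLLOW(<S>) = {$}.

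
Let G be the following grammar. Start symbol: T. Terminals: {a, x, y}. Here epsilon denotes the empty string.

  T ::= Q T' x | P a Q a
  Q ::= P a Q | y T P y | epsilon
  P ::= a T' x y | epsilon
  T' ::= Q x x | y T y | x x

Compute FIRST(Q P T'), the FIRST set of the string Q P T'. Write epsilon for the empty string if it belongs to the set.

{a, x, y}

FIRST(P): from P::=a T' x y we get {a}; from P::=epsilon we get {epsilon}. So FIRST(P) = {epsilon, a}.
FIRST(Q): from Q::=P a Q we get {a}; from Q::=y T P y we get {y}; from Q::=epsilon we get {epsilon}. So FIRST(Q) = {epsilon, a, y}.
FIRST(T'): from T'::=Q x x we get {a, x, y}; from T'::=y T y we get {y}; from T'::=x x we get {x}. So FIRST(T') = {a, x, y}.
FIRST(T): from T::=Q T' x we get {a, x, y}; from T::=P a Q a we get {a}. So FIRST(T) = {a, x, y}.
FIRST(Q P T'): take FIRST of each symbol in turn, carrying on past any symbol whose FIRST contains epsilon; result {a, x, y}.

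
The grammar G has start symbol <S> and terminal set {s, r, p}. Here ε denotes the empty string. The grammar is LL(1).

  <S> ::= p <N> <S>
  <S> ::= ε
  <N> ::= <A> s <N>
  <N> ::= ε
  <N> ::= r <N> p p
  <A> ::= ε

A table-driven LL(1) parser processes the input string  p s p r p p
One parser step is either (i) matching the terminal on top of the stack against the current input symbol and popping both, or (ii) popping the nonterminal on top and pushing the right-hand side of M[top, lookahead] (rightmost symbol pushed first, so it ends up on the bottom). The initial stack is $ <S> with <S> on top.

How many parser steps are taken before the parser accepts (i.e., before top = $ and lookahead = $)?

14

      Stack            Input          Action
   1  $ <S>            p s p r p p $  expand <S> ::= p <N> <S>
   2  $ <S> <N> p      p s p r p p $  match p
   3  $ <S> <N>        s p r p p $    expand <N> ::= <A> s <N>
   4  $ <S> <N> s <A>  s p r p p $    expand <A> ::= ε
   5  $ <S> <N> s      s p r p p $    match s
   6  $ <S> <N>        p r p p $      expand <N> ::= ε
   7  $ <S>            p r p p $      expand <S> ::= p <N> <S>
   8  $ <S> <N> p      p r p p $      match p
   9  $ <S> <N>        r p p $        expand <N> ::= r <N> p p
  10  $ <S> p p <N> r  r p p $        match r
  11  $ <S> p p <N>    p p $          expand <N> ::= ε
  12  $ <S> p p        p p $          match p
  13  $ <S> p          p $            match p
  14  $ <S>            $              expand <S> ::= ε
Accept reached after 14 steps.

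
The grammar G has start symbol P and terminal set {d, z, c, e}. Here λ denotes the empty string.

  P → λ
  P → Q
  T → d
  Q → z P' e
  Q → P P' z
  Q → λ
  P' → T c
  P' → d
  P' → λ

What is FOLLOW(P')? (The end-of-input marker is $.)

FIRST(T): from T→d we get {d}. So FIRST(T) = {d}.
FIRST(P'): from P'→T c we get {d}; from P'→d we get {d}; from P'→λ we get {λ}. So FIRST(P') = {λ, d}.
FIRST(P): from P→λ we get {λ}; from P→Q we get {λ, d, z}. So FIRST(P) = {λ, d, z}.
FIRST(Q): from Q→z P' e we get {z}; from Q→P P' z we get {d, z}; from Q→λ we get {λ}. So FIRST(Q) = {λ, d, z}.
FOLLOW(P) includes $ since P is the start symbol.
FOLLOW(P): in Q→P P' z, P is followed by P' z with FIRST {d, z}. Thus FOLLOW(P) = {$, d, z}.
FOLLOW(T): in P'→T c, T is followed by c with FIRST {c}. Thus FOLLOW(T) = {c}.
FOLLOW(Q): in P→Q, the suffix after Q is empty, so FOLLOW(Q) ⊇ FOLLOW(P) = {$, d, z}. Thus FOLLOW(Q) = {$, d, z}.
FOLLOW(P'): in Q→z P' e, P' is followed by e with FIRST {e}; in Q→P P' z, P' is followed by z with FIRST {z}. Thus FOLLOW(P') = {e, z}.

{e, z}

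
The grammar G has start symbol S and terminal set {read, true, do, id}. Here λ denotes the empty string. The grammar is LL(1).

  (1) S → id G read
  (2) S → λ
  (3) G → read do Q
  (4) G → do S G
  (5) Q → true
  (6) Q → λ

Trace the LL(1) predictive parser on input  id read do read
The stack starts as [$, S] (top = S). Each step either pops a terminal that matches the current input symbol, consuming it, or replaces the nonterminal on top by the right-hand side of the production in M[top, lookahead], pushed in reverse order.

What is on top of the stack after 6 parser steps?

read

     Stack             Input              Action
  1  $ S               id read do read $  expand S → id G read
  2  $ read G id       id read do read $  match id
  3  $ read G          read do read $     expand G → read do Q
  4  $ read Q do read  read do read $     match read
  5  $ read Q do       do read $          match do
  6  $ read Q          read $             expand Q → λ
Stack after step 6: $ read (top = read).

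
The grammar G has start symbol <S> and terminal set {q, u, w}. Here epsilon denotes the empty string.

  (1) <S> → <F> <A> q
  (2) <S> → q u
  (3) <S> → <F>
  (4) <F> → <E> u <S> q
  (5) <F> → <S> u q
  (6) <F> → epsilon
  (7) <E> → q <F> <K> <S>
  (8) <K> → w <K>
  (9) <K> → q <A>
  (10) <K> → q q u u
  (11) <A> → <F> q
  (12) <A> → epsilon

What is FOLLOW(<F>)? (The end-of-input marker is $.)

{$, q, u, w}

FIRST(<E>) = {q}
FIRST(<K>) = {q, w}
FIRST(<S>) = {epsilon, q, u}  (via <F> <A> q, <F>)
FIRST(<F>) = {epsilon, q, u}  (via <E> u <S> q, <S> u q)
FIRST(<A>) = {epsilon, q, u}  (via <F> q)
FOLLOW(<S>) includes $ since <S> is the start symbol.
FOLLOW(<E>): in <F>→<E> u <S> q, <E> is followed by u <S> q with FIRST {u}. Thus FOLLOW(<E>) = {u}.
FOLLOW(<S>): in <F>→<E> u <S> q, <S> is followed by q with FIRST {q}; in <F>→<S> u q, <S> is followed by u q with FIRST {u}; in <E>→q <F> <K> <S>, the suffix after <S> is empty, so FOLLOW(<S>) ⊇ FOLLOW(<E>) = {u}. Thus FOLLOW(<S>) = {$, q, u}.
FOLLOW(<F>): in <S>→<F> <A> q, <F> is followed by <A> q with FIRST {q, u}; in <S>→<F>, the suffix after <F> is empty, so FOLLOW(<F>) ⊇ FOLLOW(<S>) = {$, q, u}; in <E>→q <F> <K> <S>, <F> is followed by <K> <S> with FIRST {q, w}; in <A>→<F> q, <F> is followed by q with FIRST {q}. Thus FOLLOW(<F>) = {$, q, u, w}.
FOLLOW(<K>): in <E>→q <F> <K> <S>, <K> is followed by <S> with FIRST {epsilon, q, u}; in <E>→q <F> <K> <S>, the suffix after <K> is nullable, so FOLLOW(<K>) ⊇ FOLLOW(<E>) = {u}; in <K>→w <K>, the suffix after <K> is empty (adds nothing new). Thus FOLLOW(<K>) = {q, u}.
FOLLOW(<A>): in <S>→<F> <A> q, <A> is followed by q with FIRST {q}; in <K>→q <A>, the suffix after <A> is empty, so FOLLOW(<A>) ⊇ FOLLOW(<K>) = {q, u}. Thus FOLLOW(<A>) = {q, u}.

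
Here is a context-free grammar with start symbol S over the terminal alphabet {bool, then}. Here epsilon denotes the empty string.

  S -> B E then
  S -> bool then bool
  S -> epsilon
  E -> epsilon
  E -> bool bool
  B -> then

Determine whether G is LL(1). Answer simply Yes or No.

FIRST(S) = {epsilon, bool, then}
FIRST(E) = {epsilon, bool}
FIRST(B) = {then}
FOLLOW(S) = {$}
FOLLOW(E) = {then}
FOLLOW(B) = {bool, then}
Each cell of M receives at most one production.

Yes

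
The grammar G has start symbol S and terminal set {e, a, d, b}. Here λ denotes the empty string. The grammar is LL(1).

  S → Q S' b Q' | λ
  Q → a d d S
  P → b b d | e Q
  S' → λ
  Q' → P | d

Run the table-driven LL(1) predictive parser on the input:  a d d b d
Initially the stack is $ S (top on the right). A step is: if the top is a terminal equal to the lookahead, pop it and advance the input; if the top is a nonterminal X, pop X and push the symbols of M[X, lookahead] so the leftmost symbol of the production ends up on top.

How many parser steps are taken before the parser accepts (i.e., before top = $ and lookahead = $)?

      Stack              Input        Action
   1  $ S                a d d b d $  expand S → Q S' b Q'
   2  $ Q' b S' Q        a d d b d $  expand Q → a d d S
   3  $ Q' b S' S d d a  a d d b d $  match a
   4  $ Q' b S' S d d    d d b d $    match d
   5  $ Q' b S' S d      d b d $      match d
   6  $ Q' b S' S        b d $        expand S → λ
   7  $ Q' b S'          b d $        expand S' → λ
   8  $ Q' b             b d $        match b
   9  $ Q'               d $          expand Q' → d
  10  $ d                d $          match d
Accept reached after 10 steps.

10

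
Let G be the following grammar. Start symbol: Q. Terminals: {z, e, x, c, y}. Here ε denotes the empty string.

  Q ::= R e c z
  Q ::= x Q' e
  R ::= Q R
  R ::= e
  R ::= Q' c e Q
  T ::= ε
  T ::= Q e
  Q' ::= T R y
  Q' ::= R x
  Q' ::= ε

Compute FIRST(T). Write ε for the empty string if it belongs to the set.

FIRST(Q): from Q::=R e c z we get {c, e, x}; from Q::=x Q' e we get {x}. So FIRST(Q) = {c, e, x}.
FIRST(T): from T::=ε we get {ε}; from T::=Q e we get {c, e, x}. So FIRST(T) = {ε, c, e, x}.
FIRST(R): from R::=Q R we get {c, e, x}; from R::=e we get {e}; from R::=Q' c e Q we get {c, e, x}. So FIRST(R) = {c, e, x}.
FIRST(Q'): from Q'::=T R y we get {c, e, x}; from Q'::=R x we get {c, e, x}; from Q'::=ε we get {ε}. So FIRST(Q') = {ε, c, e, x}.

{ε, c, e, x}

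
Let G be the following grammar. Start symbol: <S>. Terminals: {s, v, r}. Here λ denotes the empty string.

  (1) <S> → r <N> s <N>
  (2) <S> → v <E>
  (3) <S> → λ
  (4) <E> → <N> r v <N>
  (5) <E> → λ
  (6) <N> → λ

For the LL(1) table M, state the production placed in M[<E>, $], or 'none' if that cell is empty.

<E> → λ

FIRST(<S>): from <S>→r <N> s <N> we get {r}; from <S>→v <E> we get {v}; from <S>→λ we get {λ}. So FIRST(<S>) = {λ, r, v}.
FIRST(<N>): from <N>→λ we get {λ}. So FIRST(<N>) = {λ}.
FIRST(<E>): from <E>→<N> r v <N> we get {r}; from <E>→λ we get {λ}. So FIRST(<E>) = {λ, r}.
FOLLOW(<S>) includes $ since <S> is the start symbol.
FOLLOW(<S>): <S> appears on no right-hand side. Thus FOLLOW(<S>) = {$}.
FOLLOW(<E>): in <S>→v <E>, the suffix after <E> is empty, so FOLLOW(<E>) ⊇ FOLLOW(<S>) = {$}. Thus FOLLOW(<E>) = {$}.
For <E> → <N> r v <N>: FIRST(<N> r v <N>) = {r}, so it goes in M[<E>, t] for t ∈ {r}.
For <E> → λ: FIRST(λ) = {λ}, so it goes in M[<E>, t] for t ∈ {}; since λ ∈ FIRST, also for every t ∈ FOLLOW(<E>) = {$}.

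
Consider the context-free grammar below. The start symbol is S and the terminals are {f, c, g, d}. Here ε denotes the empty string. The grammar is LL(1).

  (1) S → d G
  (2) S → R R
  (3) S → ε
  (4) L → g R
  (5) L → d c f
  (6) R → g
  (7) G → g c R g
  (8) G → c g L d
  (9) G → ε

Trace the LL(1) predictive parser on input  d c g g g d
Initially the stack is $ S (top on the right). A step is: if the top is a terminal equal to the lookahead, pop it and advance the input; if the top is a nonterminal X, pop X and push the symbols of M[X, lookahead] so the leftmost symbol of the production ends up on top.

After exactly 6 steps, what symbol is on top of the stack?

g

step 1: stack=$ S  input=d c g g g d $  — expand S → d G
step 2: stack=$ G d  input=d c g g g d $  — match d
step 3: stack=$ G  input=c g g g d $  — expand G → c g L d
step 4: stack=$ d L g c  input=c g g g d $  — match c
step 5: stack=$ d L g  input=g g g d $  — match g
step 6: stack=$ d L  input=g g d $  — expand L → g R
Stack after step 6: $ d R g (top = g).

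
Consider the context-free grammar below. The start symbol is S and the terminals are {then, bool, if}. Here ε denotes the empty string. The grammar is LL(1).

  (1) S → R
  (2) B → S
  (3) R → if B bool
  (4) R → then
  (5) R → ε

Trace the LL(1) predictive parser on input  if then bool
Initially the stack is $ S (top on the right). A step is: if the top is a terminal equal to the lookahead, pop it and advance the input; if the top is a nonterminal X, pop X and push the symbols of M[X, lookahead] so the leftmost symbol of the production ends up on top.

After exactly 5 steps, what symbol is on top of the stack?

     Stack        Input           Action
  1  $ S          if then bool $  expand S → R
  2  $ R          if then bool $  expand R → if B bool
  3  $ bool B if  if then bool $  match if
  4  $ bool B     then bool $     expand B → S
  5  $ bool S     then bool $     expand S → R
Stack after step 5: $ bool R (top = R).

R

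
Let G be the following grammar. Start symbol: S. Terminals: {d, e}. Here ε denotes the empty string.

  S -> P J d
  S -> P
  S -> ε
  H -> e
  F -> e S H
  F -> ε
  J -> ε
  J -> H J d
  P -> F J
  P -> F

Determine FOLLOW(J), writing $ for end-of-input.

FIRST(H): from H->e we get {e}. So FIRST(H) = {e}.
FIRST(F): from F->e S H we get {e}; from F->ε we get {ε}. So FIRST(F) = {ε, e}.
FIRST(J): from J->ε we get {ε}; from J->H J d we get {e}. So FIRST(J) = {ε, e}.
FIRST(P): from P->F J we get {ε, e}; from P->F we get {ε, e}. So FIRST(P) = {ε, e}.
FIRST(S): from S->P J d we get {d, e}; from S->P we get {ε, e}; from S->ε we get {ε}. So FIRST(S) = {ε, d, e}.
FOLLOW(S) includes $ since S is the start symbol.
FOLLOW(S): in F->e S H, S is followed by H with FIRST {e}. Thus FOLLOW(S) = {$, e}.
FOLLOW(P): in S->P J d, P is followed by J d with FIRST {d, e}; in S->P, the suffix after P is empty, so FOLLOW(P) ⊇ FOLLOW(S) = {$, e}. Thus FOLLOW(P) = {$, d, e}.
FOLLOW(F): in P->F J, F is followed by J with FIRST {ε, e}; in P->F J, the suffix after F is nullable, so FOLLOW(F) ⊇ FOLLOW(P) = {$, d, e}; in P->F, the suffix after F is empty, so FOLLOW(F) ⊇ FOLLOW(P) = {$, d, e}. Thus FOLLOW(F) = {$, d, e}.
FOLLOW(H): in F->e S H, the suffix after H is empty, so FOLLOW(H) ⊇ FOLLOW(F) = {$, d, e}; in J->H J d, H is followed by J d with FIRST {d, e}. Thus FOLLOW(H) = {$, d, e}.
FOLLOW(J): in S->P J d, J is followed by d with FIRST {d}; in J->H J d, J is followed by d with FIRST {d}; in P->F J, the suffix after J is empty, so FOLLOW(J) ⊇ FOLLOW(P) = {$, d, e}. Thus FOLLOW(J) = {$, d, e}.

{$, d, e}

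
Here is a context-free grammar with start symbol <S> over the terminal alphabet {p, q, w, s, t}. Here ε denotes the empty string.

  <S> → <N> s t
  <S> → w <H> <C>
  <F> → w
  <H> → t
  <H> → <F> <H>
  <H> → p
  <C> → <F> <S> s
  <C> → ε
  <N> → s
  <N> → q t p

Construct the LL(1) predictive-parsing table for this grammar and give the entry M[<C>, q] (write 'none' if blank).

FIRST(<F>): from <F>→w we get {w}. So FIRST(<F>) = {w}.
FIRST(<N>): from <N>→s we get {s}; from <N>→q t p we get {q}. So FIRST(<N>) = {q, s}.
FIRST(<S>): from <S>→<N> s t we get {q, s}; from <S>→w <H> <C> we get {w}. So FIRST(<S>) = {q, s, w}.
FIRST(<H>): from <H>→t we get {t}; from <H>→<F> <H> we get {w}; from <H>→p we get {p}. So FIRST(<H>) = {p, t, w}.
FIRST(<C>): from <C>→<F> <S> s we get {w}; from <C>→ε we get {ε}. So FIRST(<C>) = {ε, w}.
FOLLOW(<S>) includes $ since <S> is the start symbol.
FOLLOW(<S>): in <C>→<F> <S> s, <S> is followed by s with FIRST {s}. Thus FOLLOW(<S>) = {$, s}.
FOLLOW(<C>): in <S>→w <H> <C>, the suffix after <C> is empty, so FOLLOW(<C>) ⊇ FOLLOW(<S>) = {$, s}. Thus FOLLOW(<C>) = {$, s}.
For <C> → <F> <S> s: FIRST(<F> <S> s) = {w}, so it goes in M[<C>, t] for t ∈ {w}.
For <C> → ε: FIRST(ε) = {ε}, so it goes in M[<C>, t] for t ∈ {}; since ε ∈ FIRST, also for every t ∈ FOLLOW(<C>) = {$, s}.
None of these place a production in M[<C>, q].

none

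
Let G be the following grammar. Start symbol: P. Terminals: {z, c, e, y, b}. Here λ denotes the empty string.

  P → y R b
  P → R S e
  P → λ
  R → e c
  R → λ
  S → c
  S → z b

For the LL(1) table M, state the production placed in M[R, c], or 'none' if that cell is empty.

FIRST(R) = {λ, e}
FIRST(S) = {c, z}
FIRST(P) = {λ, c, e, y, z}  (via R S e)
FOLLOW(P) includes $ since P is the start symbol.
FOLLOW(R): in P→y R b, R is followed by b with FIRST {b}; in P→R S e, R is followed by S e with FIRST {c, z}. Thus FOLLOW(R) = {b, c, z}.
For R → e c: FIRST(e c) = {e}, so it goes in M[R, t] for t ∈ {e}.
For R → λ: FIRST(λ) = {λ}, so it goes in M[R, t] for t ∈ {}; since λ ∈ FIRST, also for every t ∈ FOLLOW(R) = {b, c, z}.

R → λ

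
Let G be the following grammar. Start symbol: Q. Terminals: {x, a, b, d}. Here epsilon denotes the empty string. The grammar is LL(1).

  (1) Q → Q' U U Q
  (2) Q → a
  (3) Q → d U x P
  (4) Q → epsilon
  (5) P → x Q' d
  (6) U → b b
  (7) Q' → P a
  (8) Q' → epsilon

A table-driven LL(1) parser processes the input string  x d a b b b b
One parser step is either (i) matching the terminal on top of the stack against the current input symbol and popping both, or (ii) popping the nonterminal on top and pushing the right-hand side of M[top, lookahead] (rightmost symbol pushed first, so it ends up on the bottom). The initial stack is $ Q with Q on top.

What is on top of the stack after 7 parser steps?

U

     Stack             Input            Action
  1  $ Q               x d a b b b b $  expand Q → Q' U U Q
  2  $ Q U U Q'        x d a b b b b $  expand Q' → P a
  3  $ Q U U a P       x d a b b b b $  expand P → x Q' d
  4  $ Q U U a d Q' x  x d a b b b b $  match x
  5  $ Q U U a d Q'    d a b b b b $    expand Q' → epsilon
  6  $ Q U U a d       d a b b b b $    match d
  7  $ Q U U a         a b b b b $      match a
Stack after step 7: $ Q U U (top = U).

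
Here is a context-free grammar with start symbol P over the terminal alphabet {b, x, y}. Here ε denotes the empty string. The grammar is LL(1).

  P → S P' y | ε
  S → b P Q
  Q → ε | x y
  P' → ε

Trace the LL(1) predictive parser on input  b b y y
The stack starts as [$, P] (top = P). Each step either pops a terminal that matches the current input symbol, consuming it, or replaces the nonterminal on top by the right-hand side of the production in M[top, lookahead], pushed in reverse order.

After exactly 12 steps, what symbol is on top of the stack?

y

step 1: stack=$ P  input=b b y y $  — expand P → S P' y
step 2: stack=$ y P' S  input=b b y y $  — expand S → b P Q
step 3: stack=$ y P' Q P b  input=b b y y $  — match b
step 4: stack=$ y P' Q P  input=b y y $  — expand P → S P' y
step 5: stack=$ y P' Q y P' S  input=b y y $  — expand S → b P Q
step 6: stack=$ y P' Q y P' Q P b  input=b y y $  — match b
step 7: stack=$ y P' Q y P' Q P  input=y y $  — expand P → ε
step 8: stack=$ y P' Q y P' Q  input=y y $  — expand Q → ε
step 9: stack=$ y P' Q y P'  input=y y $  — expand P' → ε
step 10: stack=$ y P' Q y  input=y y $  — match y
step 11: stack=$ y P' Q  input=y $  — expand Q → ε
step 12: stack=$ y P'  input=y $  — expand P' → ε
Stack after step 12: $ y (top = y).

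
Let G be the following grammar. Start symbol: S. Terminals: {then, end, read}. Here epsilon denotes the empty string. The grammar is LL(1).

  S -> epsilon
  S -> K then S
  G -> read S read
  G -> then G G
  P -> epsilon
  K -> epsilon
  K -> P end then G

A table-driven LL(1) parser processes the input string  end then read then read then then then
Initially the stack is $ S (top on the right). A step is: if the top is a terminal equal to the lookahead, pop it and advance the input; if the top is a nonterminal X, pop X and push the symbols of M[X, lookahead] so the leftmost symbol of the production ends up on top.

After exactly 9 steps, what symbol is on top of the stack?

step 1: stack=$ S  input=end then read then read then then then $  — expand S -> K then S
step 2: stack=$ S then K  input=end then read then read then then then $  — expand K -> P end then G
step 3: stack=$ S then G then end P  input=end then read then read then then then $  — expand P -> epsilon
step 4: stack=$ S then G then end  input=end then read then read then then then $  — match end
step 5: stack=$ S then G then  input=then read then read then then then $  — match then
step 6: stack=$ S then G  input=read then read then then then $  — expand G -> read S read
step 7: stack=$ S then read S read  input=read then read then then then $  — match read
step 8: stack=$ S then read S  input=then read then then then $  — expand S -> K then S
step 9: stack=$ S then read S then K  input=then read then then then $  — expand K -> epsilon
Stack after step 9: $ S then read S then (top = then).

then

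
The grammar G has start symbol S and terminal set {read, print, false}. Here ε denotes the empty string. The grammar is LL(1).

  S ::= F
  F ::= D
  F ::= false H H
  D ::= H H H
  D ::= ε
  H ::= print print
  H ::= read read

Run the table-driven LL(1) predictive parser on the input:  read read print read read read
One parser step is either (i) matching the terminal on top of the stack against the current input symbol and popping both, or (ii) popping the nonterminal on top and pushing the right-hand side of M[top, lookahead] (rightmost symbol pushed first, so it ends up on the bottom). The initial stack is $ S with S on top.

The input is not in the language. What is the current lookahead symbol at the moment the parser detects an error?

read

     Stack            Input                             Action
  1  $ S              read read print read read read $  expand S ::= F
  2  $ F              read read print read read read $  expand F ::= D
  3  $ D              read read print read read read $  expand D ::= H H H
  4  $ H H H          read read print read read read $  expand H ::= read read
  5  $ H H read read  read read print read read read $  match read
  6  $ H H read       read print read read read $       match read
  7  $ H H            print read read read $            expand H ::= print print
  8  $ H print print  print read read read $            match print
  9  $ H print        read read read $                  error: top is terminal print but lookahead is read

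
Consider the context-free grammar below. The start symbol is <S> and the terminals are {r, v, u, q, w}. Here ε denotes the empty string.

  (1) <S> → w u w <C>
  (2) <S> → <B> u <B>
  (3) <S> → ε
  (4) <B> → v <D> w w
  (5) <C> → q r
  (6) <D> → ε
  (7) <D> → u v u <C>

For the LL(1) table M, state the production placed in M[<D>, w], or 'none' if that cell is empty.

<D> → ε

FIRST(<B>) = {v}
FIRST(<C>) = {q}
FIRST(<D>) = {ε, u}
FIRST(<S>) = {ε, v, w}  (via <B> u <B>)
FOLLOW(<S>) includes $ since <S> is the start symbol.
FOLLOW(<D>): in <B>→v <D> w w, <D> is followed by w w with FIRST {w}. Thus FOLLOW(<D>) = {w}.
For <D> → ε: FIRST(ε) = {ε}, so it goes in M[<D>, t] for t ∈ {}; since ε ∈ FIRST, also for every t ∈ FOLLOW(<D>) = {w}.
For <D> → u v u <C>: FIRST(u v u <C>) = {u}, so it goes in M[<D>, t] for t ∈ {u}.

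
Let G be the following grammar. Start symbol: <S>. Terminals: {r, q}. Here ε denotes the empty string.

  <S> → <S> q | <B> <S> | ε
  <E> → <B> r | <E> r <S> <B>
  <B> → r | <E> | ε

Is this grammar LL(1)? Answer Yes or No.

No

FIRST(<S>) = {ε, q, r}
FIRST(<E>) = {r}
FIRST(<B>) = {ε, r}
FOLLOW(<S>) = {$, q, r}
FOLLOW(<E>) = {$, q, r}
FOLLOW(<B>) = {$, q, r}
Cell M[<B>, r] receives both <B> → r and <B> → <E> and <B> → ε — the grammar is not LL(1).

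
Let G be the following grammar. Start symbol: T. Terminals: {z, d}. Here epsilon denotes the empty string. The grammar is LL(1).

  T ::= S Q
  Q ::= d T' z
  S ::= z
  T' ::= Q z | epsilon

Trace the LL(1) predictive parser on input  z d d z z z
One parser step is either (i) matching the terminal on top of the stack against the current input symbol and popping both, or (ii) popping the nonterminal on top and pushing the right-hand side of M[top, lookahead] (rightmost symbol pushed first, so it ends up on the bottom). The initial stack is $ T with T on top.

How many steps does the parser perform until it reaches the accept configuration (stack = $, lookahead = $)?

12

step 1: stack=$ T  input=z d d z z z $  — expand T ::= S Q
step 2: stack=$ Q S  input=z d d z z z $  — expand S ::= z
step 3: stack=$ Q z  input=z d d z z z $  — match z
step 4: stack=$ Q  input=d d z z z $  — expand Q ::= d T' z
step 5: stack=$ z T' d  input=d d z z z $  — match d
step 6: stack=$ z T'  input=d z z z $  — expand T' ::= Q z
step 7: stack=$ z z Q  input=d z z z $  — expand Q ::= d T' z
step 8: stack=$ z z z T' d  input=d z z z $  — match d
step 9: stack=$ z z z T'  input=z z z $  — expand T' ::= epsilon
step 10: stack=$ z z z  input=z z z $  — match z
step 11: stack=$ z z  input=z z $  — match z
step 12: stack=$ z  input=z $  — match z
Accept reached after 12 steps.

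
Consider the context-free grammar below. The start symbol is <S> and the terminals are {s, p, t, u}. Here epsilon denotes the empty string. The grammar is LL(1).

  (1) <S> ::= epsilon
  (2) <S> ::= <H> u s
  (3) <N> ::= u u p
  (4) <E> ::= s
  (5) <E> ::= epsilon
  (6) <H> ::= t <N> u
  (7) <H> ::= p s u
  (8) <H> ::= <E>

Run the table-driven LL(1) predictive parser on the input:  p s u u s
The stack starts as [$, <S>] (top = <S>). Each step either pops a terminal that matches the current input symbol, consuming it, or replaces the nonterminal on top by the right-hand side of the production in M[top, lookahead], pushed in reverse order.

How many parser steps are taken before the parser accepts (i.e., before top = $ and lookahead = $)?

7

step 1: stack=$ <S>  input=p s u u s $  — expand <S> ::= <H> u s
step 2: stack=$ s u <H>  input=p s u u s $  — expand <H> ::= p s u
step 3: stack=$ s u u s p  input=p s u u s $  — match p
step 4: stack=$ s u u s  input=s u u s $  — match s
step 5: stack=$ s u u  input=u u s $  — match u
step 6: stack=$ s u  input=u s $  — match u
step 7: stack=$ s  input=s $  — match s
Accept reached after 7 steps.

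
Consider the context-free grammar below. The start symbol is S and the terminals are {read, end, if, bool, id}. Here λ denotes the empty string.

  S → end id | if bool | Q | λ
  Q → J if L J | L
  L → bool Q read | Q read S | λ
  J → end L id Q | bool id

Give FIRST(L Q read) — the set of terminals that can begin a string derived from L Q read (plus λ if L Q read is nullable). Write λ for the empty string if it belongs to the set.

FIRST(J) = {bool, end}
FIRST(S) = {λ, bool, end, if, read}  (via Q)
FIRST(Q) = {λ, bool, end, read}  (via J if L J, L)
FIRST(L) = {λ, bool, end, read}  (via Q read S)
FIRST(L Q read): take FIRST of each symbol in turn, carrying on past any symbol whose FIRST contains λ; result {bool, end, read}.

{bool, end, read}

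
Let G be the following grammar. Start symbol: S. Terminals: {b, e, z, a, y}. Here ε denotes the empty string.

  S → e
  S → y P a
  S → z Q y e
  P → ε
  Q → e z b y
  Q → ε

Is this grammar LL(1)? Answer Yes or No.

Yes

FIRST(S) = {e, y, z}
FIRST(P) = {ε}
FIRST(Q) = {ε, e}
FOLLOW(S) = {$}
FOLLOW(P) = {a}
FOLLOW(Q) = {y}
Each cell of M receives at most one production.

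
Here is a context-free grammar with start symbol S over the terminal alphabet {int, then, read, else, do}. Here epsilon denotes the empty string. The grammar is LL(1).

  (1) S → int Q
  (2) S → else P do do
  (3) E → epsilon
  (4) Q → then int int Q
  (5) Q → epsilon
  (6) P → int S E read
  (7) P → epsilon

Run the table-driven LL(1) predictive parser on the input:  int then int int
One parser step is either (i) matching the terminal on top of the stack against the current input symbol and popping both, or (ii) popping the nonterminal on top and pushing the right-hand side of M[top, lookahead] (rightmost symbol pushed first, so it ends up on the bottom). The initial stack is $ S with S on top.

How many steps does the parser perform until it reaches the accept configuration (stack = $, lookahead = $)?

step 1: stack=$ S  input=int then int int $  — expand S → int Q
step 2: stack=$ Q int  input=int then int int $  — match int
step 3: stack=$ Q  input=then int int $  — expand Q → then int int Q
step 4: stack=$ Q int int then  input=then int int $  — match then
step 5: stack=$ Q int int  input=int int $  — match int
step 6: stack=$ Q int  input=int $  — match int
step 7: stack=$ Q  input=$  — expand Q → epsilon
Accept reached after 7 steps.

7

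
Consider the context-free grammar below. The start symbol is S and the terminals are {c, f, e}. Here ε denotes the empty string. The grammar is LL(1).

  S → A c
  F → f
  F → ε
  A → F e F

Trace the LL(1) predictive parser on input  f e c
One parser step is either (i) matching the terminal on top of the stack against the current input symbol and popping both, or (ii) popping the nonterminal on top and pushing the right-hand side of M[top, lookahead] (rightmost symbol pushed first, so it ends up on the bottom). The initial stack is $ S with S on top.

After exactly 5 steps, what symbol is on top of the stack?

step 1: stack=$ S  input=f e c $  — expand S → A c
step 2: stack=$ c A  input=f e c $  — expand A → F e F
step 3: stack=$ c F e F  input=f e c $  — expand F → f
step 4: stack=$ c F e f  input=f e c $  — match f
step 5: stack=$ c F e  input=e c $  — match e
Stack after step 5: $ c F (top = F).

F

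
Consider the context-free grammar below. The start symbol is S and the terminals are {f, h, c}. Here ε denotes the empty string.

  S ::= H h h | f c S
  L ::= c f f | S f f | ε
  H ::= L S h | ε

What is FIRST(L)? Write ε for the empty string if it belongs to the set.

FIRST(S) = {c, f, h}  (via H h h)
FIRST(L) = {ε, c, f, h}  (via S f f)
FIRST(H) = {ε, c, f, h}  (via L S h)

{ε, c, f, h}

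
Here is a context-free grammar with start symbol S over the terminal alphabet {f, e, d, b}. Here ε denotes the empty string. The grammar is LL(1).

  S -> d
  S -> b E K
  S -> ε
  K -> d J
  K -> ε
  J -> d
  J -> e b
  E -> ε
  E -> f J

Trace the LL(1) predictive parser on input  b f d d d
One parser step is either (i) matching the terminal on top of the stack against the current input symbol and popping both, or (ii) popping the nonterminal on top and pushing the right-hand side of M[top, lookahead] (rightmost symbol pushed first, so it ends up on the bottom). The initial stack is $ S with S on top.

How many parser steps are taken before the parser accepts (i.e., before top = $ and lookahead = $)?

10

step 1: stack=$ S  input=b f d d d $  — expand S -> b E K
step 2: stack=$ K E b  input=b f d d d $  — match b
step 3: stack=$ K E  input=f d d d $  — expand E -> f J
step 4: stack=$ K J f  input=f d d d $  — match f
step 5: stack=$ K J  input=d d d $  — expand J -> d
step 6: stack=$ K d  input=d d d $  — match d
step 7: stack=$ K  input=d d $  — expand K -> d J
step 8: stack=$ J d  input=d d $  — match d
step 9: stack=$ J  input=d $  — expand J -> d
step 10: stack=$ d  input=d $  — match d
Accept reached after 10 steps.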